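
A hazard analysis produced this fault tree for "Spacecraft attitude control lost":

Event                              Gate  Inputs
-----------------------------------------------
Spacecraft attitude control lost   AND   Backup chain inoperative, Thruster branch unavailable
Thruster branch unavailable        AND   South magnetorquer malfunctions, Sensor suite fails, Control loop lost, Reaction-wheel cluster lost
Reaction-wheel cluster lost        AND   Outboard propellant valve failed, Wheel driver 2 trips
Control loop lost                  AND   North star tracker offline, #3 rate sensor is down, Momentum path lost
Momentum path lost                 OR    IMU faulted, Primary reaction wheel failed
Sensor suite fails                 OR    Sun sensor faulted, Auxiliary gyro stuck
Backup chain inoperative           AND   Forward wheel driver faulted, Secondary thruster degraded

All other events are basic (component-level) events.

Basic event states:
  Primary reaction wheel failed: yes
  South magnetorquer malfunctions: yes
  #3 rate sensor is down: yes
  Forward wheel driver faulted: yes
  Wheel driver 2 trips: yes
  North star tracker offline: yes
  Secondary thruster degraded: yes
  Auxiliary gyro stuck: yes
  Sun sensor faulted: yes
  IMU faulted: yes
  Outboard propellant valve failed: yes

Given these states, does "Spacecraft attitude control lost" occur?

Backup chain inoperative [AND]: Forward wheel driver faulted=occurs, Secondary thruster degraded=occurs → all inputs occur → occurs.
Sensor suite fails [OR]: Sun sensor faulted=occurs, Auxiliary gyro stuck=occurs → at least one input occurs → occurs.
Momentum path lost [OR]: IMU faulted=occurs, Primary reaction wheel failed=occurs → at least one input occurs → occurs.
Control loop lost [AND]: North star tracker offline=occurs, #3 rate sensor is down=occurs, Momentum path lost=occurs → all inputs occur → occurs.
Reaction-wheel cluster lost [AND]: Outboard propellant valve failed=occurs, Wheel driver 2 trips=occurs → all inputs occur → occurs.
Thruster branch unavailable [AND]: South magnetorquer malfunctions=occurs, Sensor suite fails=occurs, Control loop lost=occurs, Reaction-wheel cluster lost=occurs → all inputs occur → occurs.
Spacecraft attitude control lost [AND]: Backup chain inoperative=occurs, Thruster branch unavailable=occurs → all inputs occur → occurs.

Yes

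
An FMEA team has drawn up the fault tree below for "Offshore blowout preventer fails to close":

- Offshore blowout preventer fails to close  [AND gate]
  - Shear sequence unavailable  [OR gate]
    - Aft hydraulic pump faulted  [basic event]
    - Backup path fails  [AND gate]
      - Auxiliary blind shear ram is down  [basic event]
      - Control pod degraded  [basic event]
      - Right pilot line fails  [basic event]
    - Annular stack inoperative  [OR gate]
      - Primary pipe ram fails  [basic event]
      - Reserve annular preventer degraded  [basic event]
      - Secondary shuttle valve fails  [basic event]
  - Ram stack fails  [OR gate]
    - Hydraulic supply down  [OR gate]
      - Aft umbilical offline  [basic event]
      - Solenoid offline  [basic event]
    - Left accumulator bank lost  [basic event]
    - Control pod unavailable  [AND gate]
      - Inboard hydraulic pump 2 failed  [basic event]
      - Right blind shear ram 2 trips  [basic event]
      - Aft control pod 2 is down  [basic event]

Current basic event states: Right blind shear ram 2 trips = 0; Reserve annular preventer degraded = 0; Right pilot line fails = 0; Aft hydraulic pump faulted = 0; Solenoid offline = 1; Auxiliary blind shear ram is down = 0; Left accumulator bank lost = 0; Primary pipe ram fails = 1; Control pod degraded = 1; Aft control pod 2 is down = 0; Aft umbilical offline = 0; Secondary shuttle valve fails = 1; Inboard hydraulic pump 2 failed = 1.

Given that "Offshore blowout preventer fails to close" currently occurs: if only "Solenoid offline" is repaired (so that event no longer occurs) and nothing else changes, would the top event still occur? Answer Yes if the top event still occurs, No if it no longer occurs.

No

Counterfactual: set "Solenoid offline" to not occurred.
Backup path fails [AND]: Auxiliary blind shear ram is down=not, Control pod degraded=occurs, Right pilot line fails=not → not all inputs occur → does not occur.
Annular stack inoperative [OR]: Primary pipe ram fails=occurs, Reserve annular preventer degraded=not, Secondary shuttle valve fails=occurs → at least one input occurs → occurs.
Shear sequence unavailable [OR]: Aft hydraulic pump faulted=not, Backup path fails=not, Annular stack inoperative=occurs → at least one input occurs → occurs.
Hydraulic supply down [OR]: Aft umbilical offline=not, Solenoid offline=not → no input occurs → does not occur.
Control pod unavailable [AND]: Inboard hydraulic pump 2 failed=occurs, Right blind shear ram 2 trips=not, Aft control pod 2 is down=not → not all inputs occur → does not occur.
Ram stack fails [OR]: Hydraulic supply down=not, Left accumulator bank lost=not, Control pod unavailable=not → no input occurs → does not occur.
Offshore blowout preventer fails to close [AND]: Shear sequence unavailable=occurs, Ram stack fails=not → not all inputs occur → does not occur.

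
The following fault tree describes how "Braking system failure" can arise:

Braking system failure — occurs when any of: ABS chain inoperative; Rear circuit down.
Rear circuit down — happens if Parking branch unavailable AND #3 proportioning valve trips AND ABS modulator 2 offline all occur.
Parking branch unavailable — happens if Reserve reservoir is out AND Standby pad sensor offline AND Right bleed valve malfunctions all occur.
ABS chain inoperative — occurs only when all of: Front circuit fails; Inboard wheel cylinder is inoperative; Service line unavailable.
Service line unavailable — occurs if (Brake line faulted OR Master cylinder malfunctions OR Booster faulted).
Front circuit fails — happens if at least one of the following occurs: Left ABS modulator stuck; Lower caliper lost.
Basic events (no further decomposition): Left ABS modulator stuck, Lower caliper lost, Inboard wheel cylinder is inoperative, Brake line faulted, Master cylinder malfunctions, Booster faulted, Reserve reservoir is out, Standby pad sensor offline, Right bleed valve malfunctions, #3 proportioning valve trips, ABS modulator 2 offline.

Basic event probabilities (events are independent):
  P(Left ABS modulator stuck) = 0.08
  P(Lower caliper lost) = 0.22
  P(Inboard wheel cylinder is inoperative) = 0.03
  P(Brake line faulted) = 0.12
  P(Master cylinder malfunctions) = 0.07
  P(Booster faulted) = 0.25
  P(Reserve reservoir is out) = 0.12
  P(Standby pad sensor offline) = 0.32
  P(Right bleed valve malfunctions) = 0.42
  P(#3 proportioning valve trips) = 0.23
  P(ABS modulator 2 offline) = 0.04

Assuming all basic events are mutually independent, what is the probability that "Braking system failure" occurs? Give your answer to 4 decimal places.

0.0034

P(Front circuit fails) [OR] = 1 − (1−0.08) × (1−0.22) = 0.282400
P(Service line unavailable) [OR] = 1 − (1−0.12) × (1−0.07) × (1−0.25) = 0.386200
P(ABS chain inoperative) [AND] = 0.282400 × 0.03 × 0.386200 = 0.003272
P(Parking branch unavailable) [AND] = 0.12 × 0.32 × 0.42 = 0.016128
P(Rear circuit down) [AND] = 0.016128 × 0.23 × 0.04 = 0.000148
P(Braking system failure) [OR] = 1 − (1−0.003272) × (1−0.000148) = 0.003420
Rounded to 4 decimal places: P(Braking system failure) ≈ 0.0034.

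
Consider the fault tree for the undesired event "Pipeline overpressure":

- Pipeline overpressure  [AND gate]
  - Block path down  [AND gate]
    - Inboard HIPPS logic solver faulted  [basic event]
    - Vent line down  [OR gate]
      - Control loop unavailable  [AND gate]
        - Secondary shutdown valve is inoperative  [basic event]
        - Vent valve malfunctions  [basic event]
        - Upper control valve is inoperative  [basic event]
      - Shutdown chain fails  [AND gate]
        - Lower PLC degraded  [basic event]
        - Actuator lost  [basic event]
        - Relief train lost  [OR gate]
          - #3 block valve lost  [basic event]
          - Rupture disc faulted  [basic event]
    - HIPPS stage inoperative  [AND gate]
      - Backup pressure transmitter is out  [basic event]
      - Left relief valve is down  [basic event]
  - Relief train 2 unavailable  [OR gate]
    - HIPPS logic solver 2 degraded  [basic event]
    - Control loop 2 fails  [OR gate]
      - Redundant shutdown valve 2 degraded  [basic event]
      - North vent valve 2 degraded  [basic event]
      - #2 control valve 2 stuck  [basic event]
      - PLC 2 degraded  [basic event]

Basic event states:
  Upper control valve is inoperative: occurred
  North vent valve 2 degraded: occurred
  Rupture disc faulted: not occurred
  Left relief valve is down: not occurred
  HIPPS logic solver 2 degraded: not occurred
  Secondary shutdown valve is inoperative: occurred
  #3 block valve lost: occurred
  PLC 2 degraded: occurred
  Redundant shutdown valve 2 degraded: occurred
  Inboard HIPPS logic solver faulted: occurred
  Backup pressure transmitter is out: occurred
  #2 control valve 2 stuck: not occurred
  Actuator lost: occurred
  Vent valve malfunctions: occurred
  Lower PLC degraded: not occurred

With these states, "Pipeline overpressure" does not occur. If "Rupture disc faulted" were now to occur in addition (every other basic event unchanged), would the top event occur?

Counterfactual: set "Rupture disc faulted" to occurred.
Control loop unavailable [AND]: Secondary shutdown valve is inoperative=occurs, Vent valve malfunctions=occurs, Upper control valve is inoperative=occurs → all inputs occur → occurs.
Relief train lost [OR]: #3 block valve lost=occurs, Rupture disc faulted=occurs → at least one input occurs → occurs.
Shutdown chain fails [AND]: Lower PLC degraded=not, Actuator lost=occurs, Relief train lost=occurs → not all inputs occur → does not occur.
Vent line down [OR]: Control loop unavailable=occurs, Shutdown chain fails=not → at least one input occurs → occurs.
HIPPS stage inoperative [AND]: Backup pressure transmitter is out=occurs, Left relief valve is down=not → not all inputs occur → does not occur.
Block path down [AND]: Inboard HIPPS logic solver faulted=occurs, Vent line down=occurs, HIPPS stage inoperative=not → not all inputs occur → does not occur.
Control loop 2 fails [OR]: Redundant shutdown valve 2 degraded=occurs, North vent valve 2 degraded=occurs, #2 control valve 2 stuck=not, PLC 2 degraded=occurs → at least one input occurs → occurs.
Relief train 2 unavailable [OR]: HIPPS logic solver 2 degraded=not, Control loop 2 fails=occurs → at least one input occurs → occurs.
Pipeline overpressure [AND]: Block path down=not, Relief train 2 unavailable=occurs → not all inputs occur → does not occur.

No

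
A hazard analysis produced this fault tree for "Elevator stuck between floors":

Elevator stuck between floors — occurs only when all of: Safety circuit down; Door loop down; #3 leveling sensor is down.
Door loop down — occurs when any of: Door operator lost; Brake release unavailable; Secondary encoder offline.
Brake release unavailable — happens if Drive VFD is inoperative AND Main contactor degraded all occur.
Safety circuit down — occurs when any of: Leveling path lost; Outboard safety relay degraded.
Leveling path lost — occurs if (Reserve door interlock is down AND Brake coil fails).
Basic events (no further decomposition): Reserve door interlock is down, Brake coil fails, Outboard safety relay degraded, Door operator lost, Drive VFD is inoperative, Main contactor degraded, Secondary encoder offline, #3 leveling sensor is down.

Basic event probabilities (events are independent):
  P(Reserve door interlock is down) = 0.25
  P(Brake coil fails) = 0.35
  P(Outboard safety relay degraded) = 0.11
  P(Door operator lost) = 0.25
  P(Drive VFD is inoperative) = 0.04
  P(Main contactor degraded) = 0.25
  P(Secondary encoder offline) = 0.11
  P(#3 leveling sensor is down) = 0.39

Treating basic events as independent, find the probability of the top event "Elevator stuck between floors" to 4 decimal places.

P(Leveling path lost) [AND] = 0.25 × 0.35 = 0.087500
P(Safety circuit down) [OR] = 1 − (1−0.087500) × (1−0.11) = 0.187875
P(Brake release unavailable) [AND] = 0.04 × 0.25 = 0.010000
P(Door loop down) [OR] = 1 − (1−0.25) × (1−0.010000) × (1−0.11) = 0.339175
P(Elevator stuck between floors) [AND] = 0.187875 × 0.339175 × 0.39 = 0.024852
Rounded to 4 decimal places: P(Elevator stuck between floors) ≈ 0.0249.

0.0249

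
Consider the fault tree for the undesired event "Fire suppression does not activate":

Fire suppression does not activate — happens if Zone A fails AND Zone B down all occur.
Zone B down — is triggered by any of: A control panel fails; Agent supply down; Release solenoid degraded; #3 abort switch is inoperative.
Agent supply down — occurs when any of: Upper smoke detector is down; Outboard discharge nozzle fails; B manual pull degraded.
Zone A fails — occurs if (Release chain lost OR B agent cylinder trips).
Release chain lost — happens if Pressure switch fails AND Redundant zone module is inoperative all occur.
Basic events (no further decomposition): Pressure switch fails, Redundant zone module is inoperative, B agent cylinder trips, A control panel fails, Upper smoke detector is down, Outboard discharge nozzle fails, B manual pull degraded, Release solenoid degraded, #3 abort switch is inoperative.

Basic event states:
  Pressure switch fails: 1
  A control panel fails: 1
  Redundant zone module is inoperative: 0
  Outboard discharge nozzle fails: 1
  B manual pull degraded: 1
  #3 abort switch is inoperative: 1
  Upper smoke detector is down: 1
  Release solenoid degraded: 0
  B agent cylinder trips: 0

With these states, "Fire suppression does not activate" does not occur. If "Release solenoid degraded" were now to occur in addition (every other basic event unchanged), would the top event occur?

Counterfactual: set "Release solenoid degraded" to occurred.
Release chain lost [AND]: Pressure switch fails=occurs, Redundant zone module is inoperative=not → not all inputs occur → does not occur.
Zone A fails [OR]: Release chain lost=not, B agent cylinder trips=not → no input occurs → does not occur.
Agent supply down [OR]: Upper smoke detector is down=occurs, Outboard discharge nozzle fails=occurs, B manual pull degraded=occurs → at least one input occurs → occurs.
Zone B down [OR]: A control panel fails=occurs, Agent supply down=occurs, Release solenoid degraded=occurs, #3 abort switch is inoperative=occurs → at least one input occurs → occurs.
Fire suppression does not activate [AND]: Zone A fails=not, Zone B down=occurs → not all inputs occur → does not occur.

No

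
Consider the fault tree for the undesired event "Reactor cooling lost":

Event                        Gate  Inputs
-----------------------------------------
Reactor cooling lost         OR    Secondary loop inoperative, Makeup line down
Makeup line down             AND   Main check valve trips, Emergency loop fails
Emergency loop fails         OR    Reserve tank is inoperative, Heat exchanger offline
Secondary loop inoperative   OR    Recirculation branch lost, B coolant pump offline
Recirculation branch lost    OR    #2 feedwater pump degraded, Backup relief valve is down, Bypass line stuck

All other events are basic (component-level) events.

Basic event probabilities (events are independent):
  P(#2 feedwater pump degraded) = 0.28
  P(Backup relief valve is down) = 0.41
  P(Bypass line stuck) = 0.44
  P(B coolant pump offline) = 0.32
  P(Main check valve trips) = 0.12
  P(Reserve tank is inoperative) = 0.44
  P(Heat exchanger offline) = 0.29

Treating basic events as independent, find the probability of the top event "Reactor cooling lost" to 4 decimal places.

P(Recirculation branch lost) [OR] = 1 − (1−0.28) × (1−0.41) × (1−0.44) = 0.762112
P(Secondary loop inoperative) [OR] = 1 − (1−0.762112) × (1−0.32) = 0.838236
P(Emergency loop fails) [OR] = 1 − (1−0.44) × (1−0.29) = 0.602400
P(Makeup line down) [AND] = 0.12 × 0.602400 = 0.072288
P(Reactor cooling lost) [OR] = 1 − (1−0.838236) × (1−0.072288) = 0.849930
Rounded to 4 decimal places: P(Reactor cooling lost) ≈ 0.8499.

0.8499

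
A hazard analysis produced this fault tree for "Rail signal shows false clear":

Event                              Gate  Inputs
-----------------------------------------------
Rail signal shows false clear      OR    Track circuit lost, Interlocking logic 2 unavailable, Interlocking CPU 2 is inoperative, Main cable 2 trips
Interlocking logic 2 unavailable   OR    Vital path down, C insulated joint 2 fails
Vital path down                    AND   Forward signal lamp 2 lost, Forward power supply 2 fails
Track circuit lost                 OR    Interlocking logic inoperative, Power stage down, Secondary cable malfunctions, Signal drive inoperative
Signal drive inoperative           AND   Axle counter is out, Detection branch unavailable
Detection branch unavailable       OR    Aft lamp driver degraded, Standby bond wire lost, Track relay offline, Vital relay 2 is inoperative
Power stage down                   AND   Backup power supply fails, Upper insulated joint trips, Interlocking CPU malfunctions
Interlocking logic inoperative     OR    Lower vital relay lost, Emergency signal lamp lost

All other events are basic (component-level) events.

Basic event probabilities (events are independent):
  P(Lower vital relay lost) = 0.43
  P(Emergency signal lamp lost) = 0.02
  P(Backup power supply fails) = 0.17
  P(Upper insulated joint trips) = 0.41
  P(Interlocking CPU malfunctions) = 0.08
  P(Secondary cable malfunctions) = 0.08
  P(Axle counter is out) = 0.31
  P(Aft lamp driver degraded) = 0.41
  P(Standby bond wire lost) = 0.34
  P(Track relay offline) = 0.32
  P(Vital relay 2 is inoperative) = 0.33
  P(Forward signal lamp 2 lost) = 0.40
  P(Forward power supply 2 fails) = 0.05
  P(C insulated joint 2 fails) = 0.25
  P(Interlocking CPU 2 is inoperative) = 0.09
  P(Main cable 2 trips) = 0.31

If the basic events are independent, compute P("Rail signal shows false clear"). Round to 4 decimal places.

0.8243

P(Interlocking logic inoperative) [OR] = 1 − (1−0.43) × (1−0.02) = 0.441400
P(Power stage down) [AND] = 0.17 × 0.41 × 0.08 = 0.005576
P(Detection branch unavailable) [OR] = 1 − (1−0.41) × (1−0.34) × (1−0.32) × (1−0.33) = 0.822589
P(Signal drive inoperative) [AND] = 0.31 × 0.822589 = 0.255003
P(Track circuit lost) [OR] = 1 − (1−0.441400) × (1−0.005576) × (1−0.08) × (1−0.255003) = 0.619272
P(Vital path down) [AND] = 0.40 × 0.05 = 0.020000
P(Interlocking logic 2 unavailable) [OR] = 1 − (1−0.020000) × (1−0.25) = 0.265000
P(Rail signal shows false clear) [OR] = 1 − (1−0.619272) × (1−0.265000) × (1−0.09) × (1−0.31) = 0.824292
Rounded to 4 decimal places: P(Rail signal shows false clear) ≈ 0.8243.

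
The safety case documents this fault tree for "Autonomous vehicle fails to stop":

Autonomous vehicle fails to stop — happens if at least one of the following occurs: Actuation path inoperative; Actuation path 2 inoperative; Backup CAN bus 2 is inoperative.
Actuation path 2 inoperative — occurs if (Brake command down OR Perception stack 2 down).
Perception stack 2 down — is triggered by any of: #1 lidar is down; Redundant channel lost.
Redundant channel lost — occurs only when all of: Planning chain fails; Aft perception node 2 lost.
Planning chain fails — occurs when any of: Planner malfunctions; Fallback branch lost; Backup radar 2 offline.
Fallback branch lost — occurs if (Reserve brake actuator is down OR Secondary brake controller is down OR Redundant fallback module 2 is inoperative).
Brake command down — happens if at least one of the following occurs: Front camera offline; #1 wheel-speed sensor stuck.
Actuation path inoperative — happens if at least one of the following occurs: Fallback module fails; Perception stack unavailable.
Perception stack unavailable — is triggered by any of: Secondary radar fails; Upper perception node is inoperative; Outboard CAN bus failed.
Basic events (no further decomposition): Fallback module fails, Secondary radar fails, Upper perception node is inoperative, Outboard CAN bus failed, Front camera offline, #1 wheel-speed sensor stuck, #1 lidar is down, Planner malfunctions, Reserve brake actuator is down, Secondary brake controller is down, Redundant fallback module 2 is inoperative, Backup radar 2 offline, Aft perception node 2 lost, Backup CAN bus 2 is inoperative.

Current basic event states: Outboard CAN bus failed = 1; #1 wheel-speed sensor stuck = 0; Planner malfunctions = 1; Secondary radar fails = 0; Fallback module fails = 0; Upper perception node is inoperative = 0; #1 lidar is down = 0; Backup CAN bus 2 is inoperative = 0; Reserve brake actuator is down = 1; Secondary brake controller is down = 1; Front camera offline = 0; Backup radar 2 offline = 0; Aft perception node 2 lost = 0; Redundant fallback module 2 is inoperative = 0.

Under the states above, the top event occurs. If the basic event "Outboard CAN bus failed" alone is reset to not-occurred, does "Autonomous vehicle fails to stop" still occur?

Counterfactual: set "Outboard CAN bus failed" to not occurred.
Perception stack unavailable [OR]: Secondary radar fails=not, Upper perception node is inoperative=not, Outboard CAN bus failed=not → no input occurs → does not occur.
Actuation path inoperative [OR]: Fallback module fails=not, Perception stack unavailable=not → no input occurs → does not occur.
Brake command down [OR]: Front camera offline=not, #1 wheel-speed sensor stuck=not → no input occurs → does not occur.
Fallback branch lost [OR]: Reserve brake actuator is down=occurs, Secondary brake controller is down=occurs, Redundant fallback module 2 is inoperative=not → at least one input occurs → occurs.
Planning chain fails [OR]: Planner malfunctions=occurs, Fallback branch lost=occurs, Backup radar 2 offline=not → at least one input occurs → occurs.
Redundant channel lost [AND]: Planning chain fails=occurs, Aft perception node 2 lost=not → not all inputs occur → does not occur.
Perception stack 2 down [OR]: #1 lidar is down=not, Redundant channel lost=not → no input occurs → does not occur.
Actuation path 2 inoperative [OR]: Brake command down=not, Perception stack 2 down=not → no input occurs → does not occur.
Autonomous vehicle fails to stop [OR]: Actuation path inoperative=not, Actuation path 2 inoperative=not, Backup CAN bus 2 is inoperative=not → no input occurs → does not occur.

No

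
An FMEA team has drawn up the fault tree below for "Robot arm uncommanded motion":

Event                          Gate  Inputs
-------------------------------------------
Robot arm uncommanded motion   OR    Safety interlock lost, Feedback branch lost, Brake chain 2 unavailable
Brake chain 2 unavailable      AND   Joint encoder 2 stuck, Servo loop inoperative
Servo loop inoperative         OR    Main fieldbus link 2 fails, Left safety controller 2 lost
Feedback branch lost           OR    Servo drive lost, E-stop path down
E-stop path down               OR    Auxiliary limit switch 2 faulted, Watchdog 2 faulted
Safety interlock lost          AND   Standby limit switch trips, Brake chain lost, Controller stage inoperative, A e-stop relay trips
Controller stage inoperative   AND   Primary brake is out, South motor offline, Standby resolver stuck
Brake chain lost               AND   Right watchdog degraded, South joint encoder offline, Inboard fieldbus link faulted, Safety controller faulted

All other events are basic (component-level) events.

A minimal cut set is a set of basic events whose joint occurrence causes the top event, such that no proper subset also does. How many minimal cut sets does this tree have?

6

Brake chain lost [AND]: one cut set from each child combined → 1 × 1 × 1 × 1 = 1 cut set(s).
Controller stage inoperative [AND]: one cut set from each child combined → 1 × 1 × 1 = 1 cut set(s).
Safety interlock lost [AND]: one cut set from each child combined → 1 × 1 × 1 × 1 = 1 cut set(s).
E-stop path down [OR]: union of children's cut sets → 2 cut set(s).
Feedback branch lost [OR]: union of children's cut sets → 3 cut set(s).
Servo loop inoperative [OR]: union of children's cut sets → 2 cut set(s).
Brake chain 2 unavailable [AND]: one cut set from each child combined → 1 × 2 = 2 cut set(s).
Robot arm uncommanded motion [OR]: union of children's cut sets → 6 cut set(s).
Minimal cut sets: {A e-stop relay trips, Inboard fieldbus link faulted, Primary brake is out, Right watchdog degraded, Safety controller faulted, South joint encoder offline, South motor offline, Standby limit switch trips, Standby resolver stuck}; {Servo drive lost}; {Auxiliary limit switch 2 faulted}; {Watchdog 2 faulted}; {Joint encoder 2 stuck, Main fieldbus link 2 fails}; {Joint encoder 2 stuck, Left safety controller 2 lost}.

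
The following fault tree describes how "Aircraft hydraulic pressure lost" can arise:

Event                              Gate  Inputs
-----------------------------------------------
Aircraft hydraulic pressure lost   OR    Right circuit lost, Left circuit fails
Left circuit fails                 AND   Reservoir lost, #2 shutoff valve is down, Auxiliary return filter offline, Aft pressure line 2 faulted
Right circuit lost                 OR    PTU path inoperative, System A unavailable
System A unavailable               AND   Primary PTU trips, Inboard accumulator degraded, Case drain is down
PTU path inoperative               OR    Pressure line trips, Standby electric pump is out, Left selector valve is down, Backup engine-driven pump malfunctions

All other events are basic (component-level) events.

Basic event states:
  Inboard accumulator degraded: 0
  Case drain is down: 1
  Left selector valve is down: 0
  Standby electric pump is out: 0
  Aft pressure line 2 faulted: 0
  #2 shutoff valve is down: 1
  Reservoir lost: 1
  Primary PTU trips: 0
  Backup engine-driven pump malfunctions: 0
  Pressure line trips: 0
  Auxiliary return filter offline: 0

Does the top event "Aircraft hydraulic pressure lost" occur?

No

PTU path inoperative [OR]: Pressure line trips=not, Standby electric pump is out=not, Left selector valve is down=not, Backup engine-driven pump malfunctions=not → no input occurs → does not occur.
System A unavailable [AND]: Primary PTU trips=not, Inboard accumulator degraded=not, Case drain is down=occurs → not all inputs occur → does not occur.
Right circuit lost [OR]: PTU path inoperative=not, System A unavailable=not → no input occurs → does not occur.
Left circuit fails [AND]: Reservoir lost=occurs, #2 shutoff valve is down=occurs, Auxiliary return filter offline=not, Aft pressure line 2 faulted=not → not all inputs occur → does not occur.
Aircraft hydraulic pressure lost [OR]: Right circuit lost=not, Left circuit fails=not → no input occurs → does not occur.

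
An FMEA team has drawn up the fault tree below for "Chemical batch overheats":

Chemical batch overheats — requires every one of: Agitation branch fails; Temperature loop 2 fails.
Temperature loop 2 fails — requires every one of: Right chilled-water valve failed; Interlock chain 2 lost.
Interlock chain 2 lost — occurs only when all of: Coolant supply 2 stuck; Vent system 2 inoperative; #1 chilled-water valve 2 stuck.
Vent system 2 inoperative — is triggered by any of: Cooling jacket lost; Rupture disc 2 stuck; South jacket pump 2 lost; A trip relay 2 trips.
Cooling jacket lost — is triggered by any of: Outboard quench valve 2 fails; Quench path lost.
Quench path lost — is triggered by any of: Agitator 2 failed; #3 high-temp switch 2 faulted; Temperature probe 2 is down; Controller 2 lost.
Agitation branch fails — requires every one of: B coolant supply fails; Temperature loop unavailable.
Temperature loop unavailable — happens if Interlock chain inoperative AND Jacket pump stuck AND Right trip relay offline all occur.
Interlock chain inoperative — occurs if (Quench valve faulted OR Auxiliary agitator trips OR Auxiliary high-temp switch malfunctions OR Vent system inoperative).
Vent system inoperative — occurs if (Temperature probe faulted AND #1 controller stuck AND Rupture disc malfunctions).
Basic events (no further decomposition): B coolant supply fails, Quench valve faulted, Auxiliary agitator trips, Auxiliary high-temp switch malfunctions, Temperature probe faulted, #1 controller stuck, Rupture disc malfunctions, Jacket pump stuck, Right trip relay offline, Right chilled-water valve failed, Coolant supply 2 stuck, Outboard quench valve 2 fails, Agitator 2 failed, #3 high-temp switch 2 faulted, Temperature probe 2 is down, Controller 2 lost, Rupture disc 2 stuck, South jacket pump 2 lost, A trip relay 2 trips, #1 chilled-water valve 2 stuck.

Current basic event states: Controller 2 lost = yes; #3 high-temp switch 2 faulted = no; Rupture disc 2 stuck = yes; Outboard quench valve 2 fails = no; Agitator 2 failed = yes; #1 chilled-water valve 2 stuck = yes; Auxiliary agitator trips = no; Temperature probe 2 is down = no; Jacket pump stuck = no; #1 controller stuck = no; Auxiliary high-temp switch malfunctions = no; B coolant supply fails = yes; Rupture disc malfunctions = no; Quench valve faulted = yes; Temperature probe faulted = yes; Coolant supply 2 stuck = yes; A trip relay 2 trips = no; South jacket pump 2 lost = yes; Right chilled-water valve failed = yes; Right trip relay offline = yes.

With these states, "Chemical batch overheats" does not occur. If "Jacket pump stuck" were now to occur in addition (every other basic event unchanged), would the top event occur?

Counterfactual: set "Jacket pump stuck" to occurred.
Vent system inoperative [AND]: Temperature probe faulted=occurs, #1 controller stuck=not, Rupture disc malfunctions=not → not all inputs occur → does not occur.
Interlock chain inoperative [OR]: Quench valve faulted=occurs, Auxiliary agitator trips=not, Auxiliary high-temp switch malfunctions=not, Vent system inoperative=not → at least one input occurs → occurs.
Temperature loop unavailable [AND]: Interlock chain inoperative=occurs, Jacket pump stuck=occurs, Right trip relay offline=occurs → all inputs occur → occurs.
Agitation branch fails [AND]: B coolant supply fails=occurs, Temperature loop unavailable=occurs → all inputs occur → occurs.
Quench path lost [OR]: Agitator 2 failed=occurs, #3 high-temp switch 2 faulted=not, Temperature probe 2 is down=not, Controller 2 lost=occurs → at least one input occurs → occurs.
Cooling jacket lost [OR]: Outboard quench valve 2 fails=not, Quench path lost=occurs → at least one input occurs → occurs.
Vent system 2 inoperative [OR]: Cooling jacket lost=occurs, Rupture disc 2 stuck=occurs, South jacket pump 2 lost=occurs, A trip relay 2 trips=not → at least one input occurs → occurs.
Interlock chain 2 lost [AND]: Coolant supply 2 stuck=occurs, Vent system 2 inoperative=occurs, #1 chilled-water valve 2 stuck=occurs → all inputs occur → occurs.
Temperature loop 2 fails [AND]: Right chilled-water valve failed=occurs, Interlock chain 2 lost=occurs → all inputs occur → occurs.
Chemical batch overheats [AND]: Agitation branch fails=occurs, Temperature loop 2 fails=occurs → all inputs occur → occurs.

Yes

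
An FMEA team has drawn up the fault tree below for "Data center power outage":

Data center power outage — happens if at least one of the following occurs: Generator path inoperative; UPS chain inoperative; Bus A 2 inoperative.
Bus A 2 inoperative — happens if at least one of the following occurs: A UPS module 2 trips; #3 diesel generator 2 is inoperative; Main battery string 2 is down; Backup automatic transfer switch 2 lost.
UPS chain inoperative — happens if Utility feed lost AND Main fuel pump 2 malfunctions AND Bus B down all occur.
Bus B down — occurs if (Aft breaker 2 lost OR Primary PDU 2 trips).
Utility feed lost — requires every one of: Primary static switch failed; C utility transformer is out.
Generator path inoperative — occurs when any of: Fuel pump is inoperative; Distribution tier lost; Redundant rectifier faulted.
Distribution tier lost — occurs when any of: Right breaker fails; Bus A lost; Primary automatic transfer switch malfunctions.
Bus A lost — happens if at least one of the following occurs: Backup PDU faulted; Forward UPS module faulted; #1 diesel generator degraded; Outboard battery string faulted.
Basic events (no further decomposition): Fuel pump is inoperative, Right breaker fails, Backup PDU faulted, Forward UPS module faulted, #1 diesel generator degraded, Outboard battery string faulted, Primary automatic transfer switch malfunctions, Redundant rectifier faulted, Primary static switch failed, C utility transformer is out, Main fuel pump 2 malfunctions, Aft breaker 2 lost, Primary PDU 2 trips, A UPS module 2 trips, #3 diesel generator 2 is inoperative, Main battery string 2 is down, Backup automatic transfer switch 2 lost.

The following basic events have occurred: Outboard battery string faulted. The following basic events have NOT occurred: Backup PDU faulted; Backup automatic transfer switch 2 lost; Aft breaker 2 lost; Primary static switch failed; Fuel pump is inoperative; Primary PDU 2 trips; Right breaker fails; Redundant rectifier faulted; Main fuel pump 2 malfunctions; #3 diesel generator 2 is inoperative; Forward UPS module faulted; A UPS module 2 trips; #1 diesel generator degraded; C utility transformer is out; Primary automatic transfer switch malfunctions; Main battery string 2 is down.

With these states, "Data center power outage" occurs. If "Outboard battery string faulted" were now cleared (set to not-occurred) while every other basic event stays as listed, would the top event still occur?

No

Counterfactual: set "Outboard battery string faulted" to not occurred.
Bus A lost [OR]: Backup PDU faulted=not, Forward UPS module faulted=not, #1 diesel generator degraded=not, Outboard battery string faulted=not → no input occurs → does not occur.
Distribution tier lost [OR]: Right breaker fails=not, Bus A lost=not, Primary automatic transfer switch malfunctions=not → no input occurs → does not occur.
Generator path inoperative [OR]: Fuel pump is inoperative=not, Distribution tier lost=not, Redundant rectifier faulted=not → no input occurs → does not occur.
Utility feed lost [AND]: Primary static switch failed=not, C utility transformer is out=not → not all inputs occur → does not occur.
Bus B down [OR]: Aft breaker 2 lost=not, Primary PDU 2 trips=not → no input occurs → does not occur.
UPS chain inoperative [AND]: Utility feed lost=not, Main fuel pump 2 malfunctions=not, Bus B down=not → not all inputs occur → does not occur.
Bus A 2 inoperative [OR]: A UPS module 2 trips=not, #3 diesel generator 2 is inoperative=not, Main battery string 2 is down=not, Backup automatic transfer switch 2 lost=not → no input occurs → does not occur.
Data center power outage [OR]: Generator path inoperative=not, UPS chain inoperative=not, Bus A 2 inoperative=not → no input occurs → does not occur.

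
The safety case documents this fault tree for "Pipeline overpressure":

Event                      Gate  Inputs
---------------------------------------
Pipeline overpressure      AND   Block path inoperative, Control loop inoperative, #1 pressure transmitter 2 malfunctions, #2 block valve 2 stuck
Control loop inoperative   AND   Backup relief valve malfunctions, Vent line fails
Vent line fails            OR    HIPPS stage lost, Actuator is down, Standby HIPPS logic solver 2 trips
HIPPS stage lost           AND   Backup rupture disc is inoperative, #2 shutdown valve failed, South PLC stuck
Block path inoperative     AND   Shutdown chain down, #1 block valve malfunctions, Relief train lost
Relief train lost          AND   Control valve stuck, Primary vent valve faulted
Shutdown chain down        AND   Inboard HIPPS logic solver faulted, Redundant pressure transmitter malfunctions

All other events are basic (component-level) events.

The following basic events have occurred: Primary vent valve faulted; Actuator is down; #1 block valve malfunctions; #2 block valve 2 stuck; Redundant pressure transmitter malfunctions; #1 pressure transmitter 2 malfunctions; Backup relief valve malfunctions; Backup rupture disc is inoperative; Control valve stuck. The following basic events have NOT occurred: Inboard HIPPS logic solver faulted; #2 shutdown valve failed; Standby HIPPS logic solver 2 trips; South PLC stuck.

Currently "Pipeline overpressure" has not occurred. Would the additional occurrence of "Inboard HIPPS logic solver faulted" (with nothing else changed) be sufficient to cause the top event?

Counterfactual: set "Inboard HIPPS logic solver faulted" to occurred.
Shutdown chain down [AND]: Inboard HIPPS logic solver faulted=occurs, Redundant pressure transmitter malfunctions=occurs → all inputs occur → occurs.
Relief train lost [AND]: Control valve stuck=occurs, Primary vent valve faulted=occurs → all inputs occur → occurs.
Block path inoperative [AND]: Shutdown chain down=occurs, #1 block valve malfunctions=occurs, Relief train lost=occurs → all inputs occur → occurs.
HIPPS stage lost [AND]: Backup rupture disc is inoperative=occurs, #2 shutdown valve failed=not, South PLC stuck=not → not all inputs occur → does not occur.
Vent line fails [OR]: HIPPS stage lost=not, Actuator is down=occurs, Standby HIPPS logic solver 2 trips=not → at least one input occurs → occurs.
Control loop inoperative [AND]: Backup relief valve malfunctions=occurs, Vent line fails=occurs → all inputs occur → occurs.
Pipeline overpressure [AND]: Block path inoperative=occurs, Control loop inoperative=occurs, #1 pressure transmitter 2 malfunctions=occurs, #2 block valve 2 stuck=occurs → all inputs occur → occurs.

Yes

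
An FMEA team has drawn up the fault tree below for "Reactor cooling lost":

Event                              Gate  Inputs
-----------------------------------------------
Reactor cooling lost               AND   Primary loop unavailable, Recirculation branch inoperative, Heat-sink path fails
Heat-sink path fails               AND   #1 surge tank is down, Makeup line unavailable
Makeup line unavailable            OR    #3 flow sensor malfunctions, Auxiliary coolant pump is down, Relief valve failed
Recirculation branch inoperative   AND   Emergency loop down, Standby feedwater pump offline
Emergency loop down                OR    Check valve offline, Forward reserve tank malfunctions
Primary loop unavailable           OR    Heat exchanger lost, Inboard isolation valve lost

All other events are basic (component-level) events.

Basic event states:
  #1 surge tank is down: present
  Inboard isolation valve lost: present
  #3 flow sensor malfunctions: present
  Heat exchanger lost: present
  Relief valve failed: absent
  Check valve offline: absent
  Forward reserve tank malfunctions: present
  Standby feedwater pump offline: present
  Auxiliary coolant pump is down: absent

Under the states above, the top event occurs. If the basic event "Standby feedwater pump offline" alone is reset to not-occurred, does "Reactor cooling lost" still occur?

No

Counterfactual: set "Standby feedwater pump offline" to not occurred.
Primary loop unavailable [OR]: Heat exchanger lost=occurs, Inboard isolation valve lost=occurs → at least one input occurs → occurs.
Emergency loop down [OR]: Check valve offline=not, Forward reserve tank malfunctions=occurs → at least one input occurs → occurs.
Recirculation branch inoperative [AND]: Emergency loop down=occurs, Standby feedwater pump offline=not → not all inputs occur → does not occur.
Makeup line unavailable [OR]: #3 flow sensor malfunctions=occurs, Auxiliary coolant pump is down=not, Relief valve failed=not → at least one input occurs → occurs.
Heat-sink path fails [AND]: #1 surge tank is down=occurs, Makeup line unavailable=occurs → all inputs occur → occurs.
Reactor cooling lost [AND]: Primary loop unavailable=occurs, Recirculation branch inoperative=not, Heat-sink path fails=occurs → not all inputs occur → does not occur.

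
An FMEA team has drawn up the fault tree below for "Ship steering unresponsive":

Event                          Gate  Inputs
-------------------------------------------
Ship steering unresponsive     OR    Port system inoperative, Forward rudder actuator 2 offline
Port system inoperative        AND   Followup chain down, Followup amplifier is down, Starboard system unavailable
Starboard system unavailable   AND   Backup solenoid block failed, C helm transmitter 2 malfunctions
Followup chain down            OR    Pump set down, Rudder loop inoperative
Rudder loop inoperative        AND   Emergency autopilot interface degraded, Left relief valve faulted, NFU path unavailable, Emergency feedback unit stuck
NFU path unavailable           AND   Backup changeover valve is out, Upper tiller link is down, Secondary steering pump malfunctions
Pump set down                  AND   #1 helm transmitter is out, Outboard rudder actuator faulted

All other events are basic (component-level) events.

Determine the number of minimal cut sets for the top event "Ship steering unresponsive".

Pump set down [AND]: one cut set from each child combined → 1 × 1 = 1 cut set(s).
NFU path unavailable [AND]: one cut set from each child combined → 1 × 1 × 1 = 1 cut set(s).
Rudder loop inoperative [AND]: one cut set from each child combined → 1 × 1 × 1 × 1 = 1 cut set(s).
Followup chain down [OR]: union of children's cut sets → 2 cut set(s).
Starboard system unavailable [AND]: one cut set from each child combined → 1 × 1 = 1 cut set(s).
Port system inoperative [AND]: one cut set from each child combined → 2 × 1 × 1 = 2 cut set(s).
Ship steering unresponsive [OR]: union of children's cut sets → 3 cut set(s).
Minimal cut sets: {#1 helm transmitter is out, Backup solenoid block failed, C helm transmitter 2 malfunctions, Followup amplifier is down, Outboard rudder actuator faulted}; {Backup changeover valve is out, Backup solenoid block failed, C helm transmitter 2 malfunctions, Emergency autopilot interface degraded, Emergency feedback unit stuck, Followup amplifier is down, Left relief valve faulted, Secondary steering pump malfunctions, Upper tiller link is down}; {Forward rudder actuator 2 offline}.

3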